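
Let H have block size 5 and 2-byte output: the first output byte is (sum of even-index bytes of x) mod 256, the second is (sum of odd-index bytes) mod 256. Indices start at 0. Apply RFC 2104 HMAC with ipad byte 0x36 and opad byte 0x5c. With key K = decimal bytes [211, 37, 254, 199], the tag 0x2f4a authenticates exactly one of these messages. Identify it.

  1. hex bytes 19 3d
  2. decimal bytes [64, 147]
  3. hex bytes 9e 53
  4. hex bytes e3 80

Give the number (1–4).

3

Key decimal bytes [211, 37, 254, 199] = d3 25 fe c7 is 4 bytes ≤ B = 5; zero-pad to 5 bytes: K' = d3 25 fe c7 00.
K' ⊕ ipad = e5 13 c8 f1 36; K' ⊕ opad = 8f 79 a2 9b 5c.
m1: inner = H(e5 13 c8 f1 36 19 3d) = 20 1d; tag = H(8f 79 a2 9b 5c 20 1d) = aa34
m2: inner = H(e5 13 c8 f1 36 40 93) = 76 44; tag = H(8f 79 a2 9b 5c 76 44) = d18a
m3: inner = H(e5 13 c8 f1 36 9e 53) = 36 a2; tag = H(8f 79 a2 9b 5c 36 a2) = 2f4a ← matches
m4: inner = H(e5 13 c8 f1 36 e3 80) = 63 e7; tag = H(8f 79 a2 9b 5c 63 e7) = 7477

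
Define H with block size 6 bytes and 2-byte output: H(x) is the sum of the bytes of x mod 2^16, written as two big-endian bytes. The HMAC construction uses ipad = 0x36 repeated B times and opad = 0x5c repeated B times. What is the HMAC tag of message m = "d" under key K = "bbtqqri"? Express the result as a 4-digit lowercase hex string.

02ac

Key "bbtqqri" = 62 62 74 71 71 72 69 is 7 bytes > B = 6, so hash it first: H(key) = 02 f5, then zero-pad to 6 bytes: K' = 02 f5 00 00 00 00.
K' ⊕ ipad = 34 c3 36 36 36 36.  K' ⊕ opad = 5e a9 5c 5c 5c 5c.
Inner input = (K'⊕ipad) ∥ m = 34 c3 36 36 36 36 ∥ 64.
Inner hash: sum = 52+195+54+54+54+54+100 = 563 → 02 33.
Outer input = (K'⊕opad) ∥ inner = 5e a9 5c 5c 5c 5c ∥ 02 33.
Outer hash (tag): sum = 94+169+92+92+92+92+2+51 = 684 → 02 ac.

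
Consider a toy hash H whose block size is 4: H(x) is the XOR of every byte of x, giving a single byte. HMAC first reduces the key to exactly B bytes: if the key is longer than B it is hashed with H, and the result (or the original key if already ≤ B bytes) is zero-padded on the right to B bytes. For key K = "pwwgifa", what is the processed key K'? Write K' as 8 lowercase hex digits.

|K| = 7 > B = 4, so first hash the key.
H(K): XOR 70⊕77⊕77⊕67⊕69⊕66⊕61 = 79.
Zero-pad H(K) = 79 to 4 bytes: K' = 79 00 00 00.

79000000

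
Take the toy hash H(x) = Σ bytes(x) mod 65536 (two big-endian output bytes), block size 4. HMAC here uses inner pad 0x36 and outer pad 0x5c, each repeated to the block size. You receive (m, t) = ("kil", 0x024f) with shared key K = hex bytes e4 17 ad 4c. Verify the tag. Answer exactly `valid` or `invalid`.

valid

Key hex bytes e4 17 ad 4c is exactly B = 4 bytes: K' = e4 17 ad 4c.
K' ⊕ ipad = d2 21 9b 7a; K' ⊕ opad = b8 4b f1 10.
Inner hash: sum = 210+33+155+122+107+105+108 = 840 → 03 48.
Outer hash (recomputed tag): sum = 184+75+241+16+3+72 = 591 → 02 4f.
Recomputed tag = 024f; claimed = 024f → match.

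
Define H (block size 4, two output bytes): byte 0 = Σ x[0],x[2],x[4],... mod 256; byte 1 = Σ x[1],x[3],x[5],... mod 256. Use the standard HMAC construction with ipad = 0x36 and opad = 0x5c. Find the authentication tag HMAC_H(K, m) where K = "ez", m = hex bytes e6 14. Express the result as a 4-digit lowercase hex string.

0418

Key "ez" = 65 7a is 2 bytes ≤ B = 4; zero-pad to 4 bytes: K' = 65 7a 00 00.
K' ⊕ ipad = 53 4c 36 36.  K' ⊕ opad = 39 26 5c 5c.
Inner input = (K'⊕ipad) ∥ m = 53 4c 36 36 ∥ e6 14.
Inner hash: even-index sum = 367 mod 256 = 111; odd-index sum = 150 mod 256 = 150 → 6f 96.
Outer input = (K'⊕opad) ∥ inner = 39 26 5c 5c ∥ 6f 96.
Outer hash (tag): even-index sum = 260 mod 256 = 4; odd-index sum = 280 mod 256 = 24 → 04 18.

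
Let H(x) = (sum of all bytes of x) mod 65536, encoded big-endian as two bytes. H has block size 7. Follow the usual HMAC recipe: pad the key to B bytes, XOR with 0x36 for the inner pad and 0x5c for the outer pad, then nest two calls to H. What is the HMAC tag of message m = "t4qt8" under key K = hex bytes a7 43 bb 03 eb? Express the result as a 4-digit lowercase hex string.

Key hex bytes a7 43 bb 03 eb is 5 bytes ≤ B = 7; zero-pad to 7 bytes: K' = a7 43 bb 03 eb 00 00.
K' ⊕ ipad = 91 75 8d 35 dd 36 36.  K' ⊕ opad = fb 1f e7 5f b7 5c 5c.
Inner input = (K'⊕ipad) ∥ m = 91 75 8d 35 dd 36 36 ∥ 74 34 71 74 38.
Inner hash: sum = 145+117+141+53+221+54+54+116+52+113+116+56 = 1238 → 04 d6.
Outer input = (K'⊕opad) ∥ inner = fb 1f e7 5f b7 5c 5c ∥ 04 d6.
Outer hash (tag): sum = 251+31+231+95+183+92+92+4+214 = 1193 → 04 a9.

04a9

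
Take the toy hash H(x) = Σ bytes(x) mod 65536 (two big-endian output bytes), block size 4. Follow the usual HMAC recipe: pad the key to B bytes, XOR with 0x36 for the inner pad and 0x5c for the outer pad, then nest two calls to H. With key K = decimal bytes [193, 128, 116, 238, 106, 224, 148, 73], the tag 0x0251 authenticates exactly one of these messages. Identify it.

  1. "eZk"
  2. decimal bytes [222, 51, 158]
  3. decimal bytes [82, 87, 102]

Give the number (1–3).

Key decimal bytes [193, 128, 116, 238, 106, 224, 148, 73] = c1 80 74 ee 6a e0 94 49 is 8 bytes > B = 4, so hash it first: H(key) = 04 ca, then zero-pad to 4 bytes: K' = 04 ca 00 00.
K' ⊕ ipad = 32 fc 36 36; K' ⊕ opad = 58 96 5c 5c.
m1: inner = H(32 fc 36 36 65 5a 6b) = 02 c4; tag = H(58 96 5c 5c 02 c4) = 026c
m2: inner = H(32 fc 36 36 de 33 9e) = 03 49; tag = H(58 96 5c 5c 03 49) = 01f2
m3: inner = H(32 fc 36 36 52 57 66) = 02 a9; tag = H(58 96 5c 5c 02 a9) = 0251 ← matches

3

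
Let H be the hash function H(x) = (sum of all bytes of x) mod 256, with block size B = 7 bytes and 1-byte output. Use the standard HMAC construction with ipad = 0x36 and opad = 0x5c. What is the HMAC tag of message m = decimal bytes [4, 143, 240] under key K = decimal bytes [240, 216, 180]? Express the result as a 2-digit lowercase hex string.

19

Key decimal bytes [240, 216, 180] = f0 d8 b4 is 3 bytes ≤ B = 7; zero-pad to 7 bytes: K' = f0 d8 b4 00 00 00 00.
K' ⊕ ipad = c6 ee 82 36 36 36 36.  K' ⊕ opad = ac 84 e8 5c 5c 5c 5c.
Inner input = (K'⊕ipad) ∥ m = c6 ee 82 36 36 36 36 ∥ 04 8f f0.
Inner hash: sum = 198+238+130+54+54+54+54+4+143+240 = 1169; mod 256 = 145 → 91.
Outer input = (K'⊕opad) ∥ inner = ac 84 e8 5c 5c 5c 5c ∥ 91.
Outer hash (tag): sum = 172+132+232+92+92+92+92+145 = 1049; mod 256 = 25 → 19.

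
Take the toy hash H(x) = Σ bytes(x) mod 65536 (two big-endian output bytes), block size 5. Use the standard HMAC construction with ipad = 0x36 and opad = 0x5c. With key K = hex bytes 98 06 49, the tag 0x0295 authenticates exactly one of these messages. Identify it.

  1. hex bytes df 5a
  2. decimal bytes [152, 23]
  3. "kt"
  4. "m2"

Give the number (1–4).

Key hex bytes 98 06 49 is 3 bytes ≤ B = 5; zero-pad to 5 bytes: K' = 98 06 49 00 00.
K' ⊕ ipad = ae 30 7f 36 36; K' ⊕ opad = c4 5a 15 5c 5c.
m1: inner = H(ae 30 7f 36 36 df 5a) = 03 02; tag = H(c4 5a 15 5c 5c 03 02) = 01f0
m2: inner = H(ae 30 7f 36 36 98 17) = 02 78; tag = H(c4 5a 15 5c 5c 02 78) = 0265
m3: inner = H(ae 30 7f 36 36 6b 74) = 02 a8; tag = H(c4 5a 15 5c 5c 02 a8) = 0295 ← matches
m4: inner = H(ae 30 7f 36 36 6d 32) = 02 68; tag = H(c4 5a 15 5c 5c 02 68) = 0255

3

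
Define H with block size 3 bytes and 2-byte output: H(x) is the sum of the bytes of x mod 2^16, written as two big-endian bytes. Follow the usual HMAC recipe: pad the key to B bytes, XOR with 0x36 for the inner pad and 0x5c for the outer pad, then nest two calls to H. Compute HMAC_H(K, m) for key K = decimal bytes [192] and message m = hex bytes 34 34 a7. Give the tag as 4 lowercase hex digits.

Key decimal bytes [192] = c0 is 1 byte ≤ B = 3; zero-pad to 3 bytes: K' = c0 00 00.
K' ⊕ ipad = f6 36 36.  K' ⊕ opad = 9c 5c 5c.
Inner input = (K'⊕ipad) ∥ m = f6 36 36 ∥ 34 34 a7.
Inner hash: sum = 246+54+54+52+52+167 = 625 → 02 71.
Outer input = (K'⊕opad) ∥ inner = 9c 5c 5c ∥ 02 71.
Outer hash (tag): sum = 156+92+92+2+113 = 455 → 01 c7.

01c7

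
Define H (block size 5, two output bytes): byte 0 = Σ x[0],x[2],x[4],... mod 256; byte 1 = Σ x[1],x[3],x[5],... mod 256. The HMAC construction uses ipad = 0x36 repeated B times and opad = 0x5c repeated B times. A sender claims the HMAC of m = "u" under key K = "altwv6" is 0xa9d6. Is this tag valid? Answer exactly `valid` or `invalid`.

invalid

Key "altwv6" = 61 6c 74 77 76 36 is 6 bytes > B = 5, so hash it first: H(key) = 4b 19, then zero-pad to 5 bytes: K' = 4b 19 00 00 00.
K' ⊕ ipad = 7d 2f 36 36 36; K' ⊕ opad = 17 45 5c 5c 5c.
Inner hash: even-index sum = 233 mod 256 = 233; odd-index sum = 218 mod 256 = 218 → e9 da.
Outer hash (recomputed tag): even-index sum = 425 mod 256 = 169; odd-index sum = 394 mod 256 = 138 → a9 8a.
Recomputed tag = a98a; claimed = a9d6 → mismatch.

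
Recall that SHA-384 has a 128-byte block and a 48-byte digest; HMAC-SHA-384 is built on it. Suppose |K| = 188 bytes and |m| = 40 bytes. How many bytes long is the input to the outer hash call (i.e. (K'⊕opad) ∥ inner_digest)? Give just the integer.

176

Key is 188 > 128 bytes, so it is hashed to 48 bytes then zero-padded to 128: |K'| = 128.
Outer input = (K'⊕opad) ∥ H(inner) → 128 + 48 = 176 bytes.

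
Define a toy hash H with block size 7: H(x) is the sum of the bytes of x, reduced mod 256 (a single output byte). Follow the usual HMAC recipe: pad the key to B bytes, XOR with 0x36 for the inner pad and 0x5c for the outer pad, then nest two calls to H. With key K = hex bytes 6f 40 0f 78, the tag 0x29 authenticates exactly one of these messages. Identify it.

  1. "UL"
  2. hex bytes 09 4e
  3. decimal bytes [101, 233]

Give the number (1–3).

Key hex bytes 6f 40 0f 78 is 4 bytes ≤ B = 7; zero-pad to 7 bytes: K' = 6f 40 0f 78 00 00 00.
K' ⊕ ipad = 59 76 39 4e 36 36 36; K' ⊕ opad = 33 1c 53 24 5c 5c 5c.
m1: inner = H(59 76 39 4e 36 36 36 55 4c) = 99; tag = H(33 1c 53 24 5c 5c 5c 99) = 73
m2: inner = H(59 76 39 4e 36 36 36 09 4e) = 4f; tag = H(33 1c 53 24 5c 5c 5c 4f) = 29 ← matches
m3: inner = H(59 76 39 4e 36 36 36 65 e9) = 46; tag = H(33 1c 53 24 5c 5c 5c 46) = 20

2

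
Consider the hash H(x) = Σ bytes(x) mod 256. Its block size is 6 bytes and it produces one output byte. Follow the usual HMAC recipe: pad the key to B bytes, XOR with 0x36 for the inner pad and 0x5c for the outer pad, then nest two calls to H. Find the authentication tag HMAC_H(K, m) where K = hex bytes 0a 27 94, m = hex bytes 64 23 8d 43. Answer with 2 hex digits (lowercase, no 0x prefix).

95

Key hex bytes 0a 27 94 is 3 bytes ≤ B = 6; zero-pad to 6 bytes: K' = 0a 27 94 00 00 00.
K' ⊕ ipad = 3c 11 a2 36 36 36.  K' ⊕ opad = 56 7b c8 5c 5c 5c.
Inner input = (K'⊕ipad) ∥ m = 3c 11 a2 36 36 36 ∥ 64 23 8d 43.
Inner hash: sum = 60+17+162+54+54+54+100+35+141+67 = 744; mod 256 = 232 → e8.
Outer input = (K'⊕opad) ∥ inner = 56 7b c8 5c 5c 5c ∥ e8.
Outer hash (tag): sum = 86+123+200+92+92+92+232 = 917; mod 256 = 149 → 95.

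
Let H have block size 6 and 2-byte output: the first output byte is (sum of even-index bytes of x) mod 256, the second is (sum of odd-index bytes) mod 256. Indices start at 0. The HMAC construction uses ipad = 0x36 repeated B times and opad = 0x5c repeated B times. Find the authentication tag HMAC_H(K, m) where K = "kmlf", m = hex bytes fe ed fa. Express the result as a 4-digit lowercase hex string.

a895

Key "kmlf" = 6b 6d 6c 66 is 4 bytes ≤ B = 6; zero-pad to 6 bytes: K' = 6b 6d 6c 66 00 00.
K' ⊕ ipad = 5d 5b 5a 50 36 36.  K' ⊕ opad = 37 31 30 3a 5c 5c.
Inner input = (K'⊕ipad) ∥ m = 5d 5b 5a 50 36 36 ∥ fe ed fa.
Inner hash: even-index sum = 741 mod 256 = 229; odd-index sum = 462 mod 256 = 206 → e5 ce.
Outer input = (K'⊕opad) ∥ inner = 37 31 30 3a 5c 5c ∥ e5 ce.
Outer hash (tag): even-index sum = 424 mod 256 = 168; odd-index sum = 405 mod 256 = 149 → a8 95.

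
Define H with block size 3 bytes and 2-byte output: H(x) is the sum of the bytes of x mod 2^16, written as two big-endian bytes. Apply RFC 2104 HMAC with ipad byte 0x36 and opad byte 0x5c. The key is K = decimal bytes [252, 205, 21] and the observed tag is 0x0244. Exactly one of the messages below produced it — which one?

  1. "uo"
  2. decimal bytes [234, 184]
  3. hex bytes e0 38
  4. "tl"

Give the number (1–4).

4

Key decimal bytes [252, 205, 21] = fc cd 15 is exactly B = 3 bytes: K' = fc cd 15.
K' ⊕ ipad = ca fb 23; K' ⊕ opad = a0 91 49.
m1: inner = H(ca fb 23 75 6f) = 02 cc; tag = H(a0 91 49 02 cc) = 0248
m2: inner = H(ca fb 23 ea b8) = 03 8a; tag = H(a0 91 49 03 8a) = 0207
m3: inner = H(ca fb 23 e0 38) = 03 00; tag = H(a0 91 49 03 00) = 017d
m4: inner = H(ca fb 23 74 6c) = 02 c8; tag = H(a0 91 49 02 c8) = 0244 ← matches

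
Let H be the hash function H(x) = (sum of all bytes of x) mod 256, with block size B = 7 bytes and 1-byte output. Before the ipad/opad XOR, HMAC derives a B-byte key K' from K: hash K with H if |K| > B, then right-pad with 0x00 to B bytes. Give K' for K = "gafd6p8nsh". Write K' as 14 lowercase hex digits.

|K| = 10 > B = 7, so first hash the key.
H(K): sum = 103+97+102+100+54+112+56+110+115+104 = 953; mod 256 = 185 → b9.
Zero-pad H(K) = b9 to 7 bytes: K' = b9 00 00 00 00 00 00.

b9000000000000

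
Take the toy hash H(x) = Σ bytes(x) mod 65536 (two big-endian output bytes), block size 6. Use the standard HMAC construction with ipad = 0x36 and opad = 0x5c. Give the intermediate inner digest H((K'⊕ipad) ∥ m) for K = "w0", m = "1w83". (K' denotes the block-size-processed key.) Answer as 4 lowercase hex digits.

Key "w0" = 77 30 is 2 bytes ≤ B = 6; zero-pad to 6 bytes: K' = 77 30 00 00 00 00.
K' ⊕ ipad = 41 06 36 36 36 36.
Inner input = 41 06 36 36 36 36 ∥ 31 77 38 33.
Inner hash: sum = 65+6+54+54+54+54+49+119+56+51 = 562 → 02 32.

0232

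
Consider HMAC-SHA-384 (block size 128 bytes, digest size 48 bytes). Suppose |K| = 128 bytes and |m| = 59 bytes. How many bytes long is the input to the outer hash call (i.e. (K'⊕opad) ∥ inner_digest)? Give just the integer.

Key is 128 ≤ 128 bytes, zero-padded: |K'| = 128.
Outer input = (K'⊕opad) ∥ H(inner) → 128 + 48 = 176 bytes.

176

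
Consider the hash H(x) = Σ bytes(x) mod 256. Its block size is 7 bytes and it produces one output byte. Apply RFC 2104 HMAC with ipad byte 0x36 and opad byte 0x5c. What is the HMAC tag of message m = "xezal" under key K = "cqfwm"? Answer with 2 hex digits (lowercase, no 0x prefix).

d2

Key "cqfwm" = 63 71 66 77 6d is 5 bytes ≤ B = 7; zero-pad to 7 bytes: K' = 63 71 66 77 6d 00 00.
K' ⊕ ipad = 55 47 50 41 5b 36 36.  K' ⊕ opad = 3f 2d 3a 2b 31 5c 5c.
Inner input = (K'⊕ipad) ∥ m = 55 47 50 41 5b 36 36 ∥ 78 65 7a 61 6c.
Inner hash: sum = 85+71+80+65+91+54+54+120+101+122+97+108 = 1048; mod 256 = 24 → 18.
Outer input = (K'⊕opad) ∥ inner = 3f 2d 3a 2b 31 5c 5c ∥ 18.
Outer hash (tag): sum = 63+45+58+43+49+92+92+24 = 466; mod 256 = 210 → d2.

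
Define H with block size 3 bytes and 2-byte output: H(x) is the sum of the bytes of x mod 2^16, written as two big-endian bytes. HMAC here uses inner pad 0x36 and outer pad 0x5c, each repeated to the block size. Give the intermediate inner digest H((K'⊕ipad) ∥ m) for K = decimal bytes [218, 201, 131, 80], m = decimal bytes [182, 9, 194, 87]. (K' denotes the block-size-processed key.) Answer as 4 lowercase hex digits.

Key decimal bytes [218, 201, 131, 80] = da c9 83 50 is 4 bytes > B = 3, so hash it first: H(key) = 02 76, then zero-pad to 3 bytes: K' = 02 76 00.
K' ⊕ ipad = 34 40 36.
Inner input = 34 40 36 ∥ b6 09 c2 57.
Inner hash: sum = 52+64+54+182+9+194+87 = 642 → 02 82.

0282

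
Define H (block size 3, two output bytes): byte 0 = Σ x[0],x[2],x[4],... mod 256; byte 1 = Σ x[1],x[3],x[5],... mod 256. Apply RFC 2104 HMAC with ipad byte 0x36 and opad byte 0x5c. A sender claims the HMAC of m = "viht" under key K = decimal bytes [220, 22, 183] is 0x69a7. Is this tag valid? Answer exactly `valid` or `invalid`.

invalid

Key decimal bytes [220, 22, 183] = dc 16 b7 is exactly B = 3 bytes: K' = dc 16 b7.
K' ⊕ ipad = ea 20 81; K' ⊕ opad = 80 4a eb.
Inner hash: even-index sum = 584 mod 256 = 72; odd-index sum = 254 mod 256 = 254 → 48 fe.
Outer hash (recomputed tag): even-index sum = 617 mod 256 = 105; odd-index sum = 146 mod 256 = 146 → 69 92.
Recomputed tag = 6992; claimed = 69a7 → mismatch.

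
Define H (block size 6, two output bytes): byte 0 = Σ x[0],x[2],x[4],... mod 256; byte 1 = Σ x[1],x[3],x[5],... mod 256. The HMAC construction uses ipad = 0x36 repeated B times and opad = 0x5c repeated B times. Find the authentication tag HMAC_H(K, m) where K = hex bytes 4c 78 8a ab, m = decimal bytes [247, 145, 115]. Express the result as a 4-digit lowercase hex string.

1829

Key hex bytes 4c 78 8a ab is 4 bytes ≤ B = 6; zero-pad to 6 bytes: K' = 4c 78 8a ab 00 00.
K' ⊕ ipad = 7a 4e bc 9d 36 36.  K' ⊕ opad = 10 24 d6 f7 5c 5c.
Inner input = (K'⊕ipad) ∥ m = 7a 4e bc 9d 36 36 ∥ f7 91 73.
Inner hash: even-index sum = 726 mod 256 = 214; odd-index sum = 434 mod 256 = 178 → d6 b2.
Outer input = (K'⊕opad) ∥ inner = 10 24 d6 f7 5c 5c ∥ d6 b2.
Outer hash (tag): even-index sum = 536 mod 256 = 24; odd-index sum = 553 mod 256 = 41 → 18 29.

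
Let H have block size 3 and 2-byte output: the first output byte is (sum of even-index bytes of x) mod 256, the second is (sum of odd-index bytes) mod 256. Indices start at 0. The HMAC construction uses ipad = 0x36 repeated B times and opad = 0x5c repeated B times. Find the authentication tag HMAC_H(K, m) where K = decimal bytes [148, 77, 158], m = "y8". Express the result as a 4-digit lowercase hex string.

7e93

Key decimal bytes [148, 77, 158] = 94 4d 9e is exactly B = 3 bytes: K' = 94 4d 9e.
K' ⊕ ipad = a2 7b a8.  K' ⊕ opad = c8 11 c2.
Inner input = (K'⊕ipad) ∥ m = a2 7b a8 ∥ 79 38.
Inner hash: even-index sum = 386 mod 256 = 130; odd-index sum = 244 mod 256 = 244 → 82 f4.
Outer input = (K'⊕opad) ∥ inner = c8 11 c2 ∥ 82 f4.
Outer hash (tag): even-index sum = 638 mod 256 = 126; odd-index sum = 147 mod 256 = 147 → 7e 93.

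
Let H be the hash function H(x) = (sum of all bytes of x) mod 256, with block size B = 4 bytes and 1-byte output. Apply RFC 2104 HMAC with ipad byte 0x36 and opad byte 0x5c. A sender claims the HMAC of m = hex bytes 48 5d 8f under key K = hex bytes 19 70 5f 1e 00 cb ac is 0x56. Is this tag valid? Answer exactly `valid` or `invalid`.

Key hex bytes 19 70 5f 1e 00 cb ac is 7 bytes > B = 4, so hash it first: H(key) = 7d, then zero-pad to 4 bytes: K' = 7d 00 00 00.
K' ⊕ ipad = 4b 36 36 36; K' ⊕ opad = 21 5c 5c 5c.
Inner hash: sum = 75+54+54+54+72+93+143 = 545; mod 256 = 33 → 21.
Outer hash (recomputed tag): sum = 33+92+92+92+33 = 342; mod 256 = 86 → 56.
Recomputed tag = 56; claimed = 56 → match.

valid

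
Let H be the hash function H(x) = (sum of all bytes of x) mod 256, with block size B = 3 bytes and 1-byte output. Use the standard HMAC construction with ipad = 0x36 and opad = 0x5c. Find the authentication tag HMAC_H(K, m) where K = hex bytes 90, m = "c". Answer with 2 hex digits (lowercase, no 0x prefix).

Key hex bytes 90 is 1 byte ≤ B = 3; zero-pad to 3 bytes: K' = 90 00 00.
K' ⊕ ipad = a6 36 36.  K' ⊕ opad = cc 5c 5c.
Inner input = (K'⊕ipad) ∥ m = a6 36 36 ∥ 63.
Inner hash: sum = 166+54+54+99 = 373; mod 256 = 117 → 75.
Outer input = (K'⊕opad) ∥ inner = cc 5c 5c ∥ 75.
Outer hash (tag): sum = 204+92+92+117 = 505; mod 256 = 249 → f9.

f9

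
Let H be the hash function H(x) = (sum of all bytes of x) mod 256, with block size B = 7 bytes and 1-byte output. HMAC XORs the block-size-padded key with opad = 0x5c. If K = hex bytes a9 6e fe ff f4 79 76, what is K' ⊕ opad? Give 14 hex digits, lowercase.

f532a2a3a8252a

Key hex bytes a9 6e fe ff f4 79 76 is exactly B = 7 bytes: K' = a9 6e fe ff f4 79 76.
XOR each byte with 0x5c: a9⊕5c=f5, 6e⊕5c=32, fe⊕5c=a2, ff⊕5c=a3, f4⊕5c=a8, 79⊕5c=25, 76⊕5c=2a.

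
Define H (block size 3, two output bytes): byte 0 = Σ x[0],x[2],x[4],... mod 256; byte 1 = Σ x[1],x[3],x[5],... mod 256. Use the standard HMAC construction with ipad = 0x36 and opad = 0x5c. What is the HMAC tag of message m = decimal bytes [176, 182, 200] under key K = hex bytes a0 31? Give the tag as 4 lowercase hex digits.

Key hex bytes a0 31 is 2 bytes ≤ B = 3; zero-pad to 3 bytes: K' = a0 31 00.
K' ⊕ ipad = 96 07 36.  K' ⊕ opad = fc 6d 5c.
Inner input = (K'⊕ipad) ∥ m = 96 07 36 ∥ b0 b6 c8.
Inner hash: even-index sum = 386 mod 256 = 130; odd-index sum = 383 mod 256 = 127 → 82 7f.
Outer input = (K'⊕opad) ∥ inner = fc 6d 5c ∥ 82 7f.
Outer hash (tag): even-index sum = 471 mod 256 = 215; odd-index sum = 239 mod 256 = 239 → d7 ef.

d7ef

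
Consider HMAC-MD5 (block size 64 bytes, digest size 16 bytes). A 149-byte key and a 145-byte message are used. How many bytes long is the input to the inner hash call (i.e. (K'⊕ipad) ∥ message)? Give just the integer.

209

Key is 149 > 64 bytes, so it is hashed to 16 bytes then zero-padded to 64: |K'| = 64.
Inner input = (K'⊕ipad) ∥ m → 64 + 145 = 209 bytes.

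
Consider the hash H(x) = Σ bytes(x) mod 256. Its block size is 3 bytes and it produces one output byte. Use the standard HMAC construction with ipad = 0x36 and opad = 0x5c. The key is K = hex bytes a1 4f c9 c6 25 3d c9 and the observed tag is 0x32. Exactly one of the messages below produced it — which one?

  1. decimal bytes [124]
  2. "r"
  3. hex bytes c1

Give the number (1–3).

1

Key hex bytes a1 4f c9 c6 25 3d c9 is 7 bytes > B = 3, so hash it first: H(key) = aa, then zero-pad to 3 bytes: K' = aa 00 00.
K' ⊕ ipad = 9c 36 36; K' ⊕ opad = f6 5c 5c.
m1: inner = H(9c 36 36 7c) = 84; tag = H(f6 5c 5c 84) = 32 ← matches
m2: inner = H(9c 36 36 72) = 7a; tag = H(f6 5c 5c 7a) = 28
m3: inner = H(9c 36 36 c1) = c9; tag = H(f6 5c 5c c9) = 77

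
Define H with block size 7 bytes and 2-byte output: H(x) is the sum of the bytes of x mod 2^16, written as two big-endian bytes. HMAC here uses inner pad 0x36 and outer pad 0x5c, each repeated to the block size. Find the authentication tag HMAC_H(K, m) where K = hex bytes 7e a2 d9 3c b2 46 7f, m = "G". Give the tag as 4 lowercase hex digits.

Key hex bytes 7e a2 d9 3c b2 46 7f is exactly B = 7 bytes: K' = 7e a2 d9 3c b2 46 7f.
K' ⊕ ipad = 48 94 ef 0a 84 70 49.  K' ⊕ opad = 22 fe 85 60 ee 1a 23.
Inner input = (K'⊕ipad) ∥ m = 48 94 ef 0a 84 70 49 ∥ 47.
Inner hash: sum = 72+148+239+10+132+112+73+71 = 857 → 03 59.
Outer input = (K'⊕opad) ∥ inner = 22 fe 85 60 ee 1a 23 ∥ 03 59.
Outer hash (tag): sum = 34+254+133+96+238+26+35+3+89 = 908 → 03 8c.

038c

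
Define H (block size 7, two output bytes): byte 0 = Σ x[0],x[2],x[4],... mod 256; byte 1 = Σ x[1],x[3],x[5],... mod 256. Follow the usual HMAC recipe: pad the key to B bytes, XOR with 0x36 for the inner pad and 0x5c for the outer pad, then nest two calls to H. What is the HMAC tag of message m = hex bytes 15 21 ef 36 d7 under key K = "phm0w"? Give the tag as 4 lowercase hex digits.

Key "phm0w" = 70 68 6d 30 77 is 5 bytes ≤ B = 7; zero-pad to 7 bytes: K' = 70 68 6d 30 77 00 00.
K' ⊕ ipad = 46 5e 5b 06 41 36 36.  K' ⊕ opad = 2c 34 31 6c 2b 5c 5c.
Inner input = (K'⊕ipad) ∥ m = 46 5e 5b 06 41 36 36 ∥ 15 21 ef 36 d7.
Inner hash: even-index sum = 367 mod 256 = 111; odd-index sum = 629 mod 256 = 117 → 6f 75.
Outer input = (K'⊕opad) ∥ inner = 2c 34 31 6c 2b 5c 5c ∥ 6f 75.
Outer hash (tag): even-index sum = 345 mod 256 = 89; odd-index sum = 363 mod 256 = 107 → 59 6b.

596b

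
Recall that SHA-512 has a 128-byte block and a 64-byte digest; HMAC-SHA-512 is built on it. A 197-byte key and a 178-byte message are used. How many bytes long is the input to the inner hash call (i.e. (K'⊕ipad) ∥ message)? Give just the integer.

306

Key is 197 > 128 bytes, so it is hashed to 64 bytes then zero-padded to 128: |K'| = 128.
Inner input = (K'⊕ipad) ∥ m → 128 + 178 = 306 bytes.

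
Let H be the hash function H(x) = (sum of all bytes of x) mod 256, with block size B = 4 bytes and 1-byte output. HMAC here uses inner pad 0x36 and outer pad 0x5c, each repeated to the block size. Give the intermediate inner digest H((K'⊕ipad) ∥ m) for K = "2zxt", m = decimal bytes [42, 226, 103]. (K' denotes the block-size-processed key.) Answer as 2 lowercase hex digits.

53

Key "2zxt" = 32 7a 78 74 is exactly B = 4 bytes: K' = 32 7a 78 74.
K' ⊕ ipad = 04 4c 4e 42.
Inner input = 04 4c 4e 42 ∥ 2a e2 67.
Inner hash: sum = 4+76+78+66+42+226+103 = 595; mod 256 = 83 → 53.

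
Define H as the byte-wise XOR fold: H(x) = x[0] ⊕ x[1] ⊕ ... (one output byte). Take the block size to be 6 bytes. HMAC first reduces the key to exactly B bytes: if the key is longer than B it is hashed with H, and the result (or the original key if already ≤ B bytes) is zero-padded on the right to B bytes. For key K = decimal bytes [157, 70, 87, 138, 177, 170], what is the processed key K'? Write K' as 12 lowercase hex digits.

9d46578ab1aa

Key decimal bytes [157, 70, 87, 138, 177, 170] = 9d 46 57 8a b1 aa is exactly B = 6 bytes: K' = 9d 46 57 8a b1 aa.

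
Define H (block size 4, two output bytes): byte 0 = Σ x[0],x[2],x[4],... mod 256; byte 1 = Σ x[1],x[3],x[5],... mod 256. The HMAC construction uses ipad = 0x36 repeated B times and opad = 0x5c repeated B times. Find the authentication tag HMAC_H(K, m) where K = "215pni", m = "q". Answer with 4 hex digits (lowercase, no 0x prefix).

Key "215pni" = 32 31 35 70 6e 69 is 6 bytes > B = 4, so hash it first: H(key) = d5 0a, then zero-pad to 4 bytes: K' = d5 0a 00 00.
K' ⊕ ipad = e3 3c 36 36.  K' ⊕ opad = 89 56 5c 5c.
Inner input = (K'⊕ipad) ∥ m = e3 3c 36 36 ∥ 71.
Inner hash: even-index sum = 394 mod 256 = 138; odd-index sum = 114 mod 256 = 114 → 8a 72.
Outer input = (K'⊕opad) ∥ inner = 89 56 5c 5c ∥ 8a 72.
Outer hash (tag): even-index sum = 367 mod 256 = 111; odd-index sum = 292 mod 256 = 36 → 6f 24.

6f24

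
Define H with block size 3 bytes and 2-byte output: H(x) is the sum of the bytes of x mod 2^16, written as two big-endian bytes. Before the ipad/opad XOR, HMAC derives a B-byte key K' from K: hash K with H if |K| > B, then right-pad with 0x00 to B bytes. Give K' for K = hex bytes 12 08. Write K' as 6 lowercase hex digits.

Key hex bytes 12 08 is 2 bytes ≤ B = 3; zero-pad to 3 bytes: K' = 12 08 00.

120800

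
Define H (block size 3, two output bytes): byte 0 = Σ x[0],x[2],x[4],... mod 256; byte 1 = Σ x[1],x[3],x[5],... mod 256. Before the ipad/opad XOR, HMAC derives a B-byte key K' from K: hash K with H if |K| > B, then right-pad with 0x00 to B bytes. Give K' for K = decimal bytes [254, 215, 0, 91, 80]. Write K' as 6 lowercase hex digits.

4e3200

|K| = 5 > B = 3, so first hash the key.
H(K): even-index sum = 334 mod 256 = 78; odd-index sum = 306 mod 256 = 50 → 4e 32.
Zero-pad H(K) = 4e 32 to 3 bytes: K' = 4e 32 00.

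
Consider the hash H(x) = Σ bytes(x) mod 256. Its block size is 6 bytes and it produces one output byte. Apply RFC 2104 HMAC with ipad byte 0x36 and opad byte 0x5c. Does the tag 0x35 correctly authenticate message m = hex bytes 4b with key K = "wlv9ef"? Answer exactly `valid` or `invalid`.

valid

Key "wlv9ef" = 77 6c 76 39 65 66 is exactly B = 6 bytes: K' = 77 6c 76 39 65 66.
K' ⊕ ipad = 41 5a 40 0f 53 50; K' ⊕ opad = 2b 30 2a 65 39 3a.
Inner hash: sum = 65+90+64+15+83+80+75 = 472; mod 256 = 216 → d8.
Outer hash (recomputed tag): sum = 43+48+42+101+57+58+216 = 565; mod 256 = 53 → 35.
Recomputed tag = 35; claimed = 35 → match.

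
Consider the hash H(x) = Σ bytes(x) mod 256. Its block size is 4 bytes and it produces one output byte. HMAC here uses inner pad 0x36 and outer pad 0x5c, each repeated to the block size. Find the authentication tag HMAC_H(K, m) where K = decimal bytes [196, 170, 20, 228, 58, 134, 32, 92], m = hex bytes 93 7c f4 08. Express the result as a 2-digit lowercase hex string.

Key decimal bytes [196, 170, 20, 228, 58, 134, 32, 92] = c4 aa 14 e4 3a 86 20 5c is 8 bytes > B = 4, so hash it first: H(key) = a2, then zero-pad to 4 bytes: K' = a2 00 00 00.
K' ⊕ ipad = 94 36 36 36.  K' ⊕ opad = fe 5c 5c 5c.
Inner input = (K'⊕ipad) ∥ m = 94 36 36 36 ∥ 93 7c f4 08.
Inner hash: sum = 148+54+54+54+147+124+244+8 = 833; mod 256 = 65 → 41.
Outer input = (K'⊕opad) ∥ inner = fe 5c 5c 5c ∥ 41.
Outer hash (tag): sum = 254+92+92+92+65 = 595; mod 256 = 83 → 53.

53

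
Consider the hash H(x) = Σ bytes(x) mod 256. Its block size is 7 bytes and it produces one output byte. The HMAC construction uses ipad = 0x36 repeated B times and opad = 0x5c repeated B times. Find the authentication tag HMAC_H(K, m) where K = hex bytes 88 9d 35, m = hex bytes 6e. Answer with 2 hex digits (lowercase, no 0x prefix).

20

Key hex bytes 88 9d 35 is 3 bytes ≤ B = 7; zero-pad to 7 bytes: K' = 88 9d 35 00 00 00 00.
K' ⊕ ipad = be ab 03 36 36 36 36.  K' ⊕ opad = d4 c1 69 5c 5c 5c 5c.
Inner input = (K'⊕ipad) ∥ m = be ab 03 36 36 36 36 ∥ 6e.
Inner hash: sum = 190+171+3+54+54+54+54+110 = 690; mod 256 = 178 → b2.
Outer input = (K'⊕opad) ∥ inner = d4 c1 69 5c 5c 5c 5c ∥ b2.
Outer hash (tag): sum = 212+193+105+92+92+92+92+178 = 1056; mod 256 = 32 → 20.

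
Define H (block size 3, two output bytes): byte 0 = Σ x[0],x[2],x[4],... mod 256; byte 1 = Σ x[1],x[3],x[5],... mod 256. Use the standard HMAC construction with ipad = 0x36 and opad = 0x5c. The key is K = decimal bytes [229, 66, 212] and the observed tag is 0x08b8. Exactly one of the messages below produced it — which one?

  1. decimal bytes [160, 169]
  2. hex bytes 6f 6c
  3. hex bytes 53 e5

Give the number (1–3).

3

Key decimal bytes [229, 66, 212] = e5 42 d4 is exactly B = 3 bytes: K' = e5 42 d4.
K' ⊕ ipad = d3 74 e2; K' ⊕ opad = b9 1e 88.
m1: inner = H(d3 74 e2 a0 a9) = 5e 14; tag = H(b9 1e 88 5e 14) = 557c
m2: inner = H(d3 74 e2 6f 6c) = 21 e3; tag = H(b9 1e 88 21 e3) = 243f
m3: inner = H(d3 74 e2 53 e5) = 9a c7; tag = H(b9 1e 88 9a c7) = 08b8 ← matches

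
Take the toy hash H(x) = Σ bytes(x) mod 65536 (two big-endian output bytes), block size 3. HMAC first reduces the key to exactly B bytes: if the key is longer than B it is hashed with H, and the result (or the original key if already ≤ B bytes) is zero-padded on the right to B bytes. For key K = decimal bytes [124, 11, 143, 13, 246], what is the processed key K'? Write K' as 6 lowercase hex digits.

|K| = 5 > B = 3, so first hash the key.
H(K): sum = 124+11+143+13+246 = 537 → 02 19.
Zero-pad H(K) = 02 19 to 3 bytes: K' = 02 19 00.

021900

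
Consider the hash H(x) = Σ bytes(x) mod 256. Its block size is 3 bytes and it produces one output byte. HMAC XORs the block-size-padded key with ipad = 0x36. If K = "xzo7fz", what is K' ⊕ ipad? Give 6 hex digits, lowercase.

Key "xzo7fz" = 78 7a 6f 37 66 7a is 6 bytes > B = 3, so hash it first: H(key) = 78, then zero-pad to 3 bytes: K' = 78 00 00.
XOR each byte with 0x36: 78⊕36=4e, 00⊕36=36, 00⊕36=36.

4e3636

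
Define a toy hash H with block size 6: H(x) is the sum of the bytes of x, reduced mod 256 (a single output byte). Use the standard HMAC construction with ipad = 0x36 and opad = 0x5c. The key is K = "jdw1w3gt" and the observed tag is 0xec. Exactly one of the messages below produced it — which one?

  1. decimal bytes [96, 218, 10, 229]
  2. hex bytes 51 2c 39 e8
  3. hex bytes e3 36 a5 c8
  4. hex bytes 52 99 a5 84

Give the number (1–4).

2

Key "jdw1w3gt" = 6a 64 77 31 77 33 67 74 is 8 bytes > B = 6, so hash it first: H(key) = fb, then zero-pad to 6 bytes: K' = fb 00 00 00 00 00.
K' ⊕ ipad = cd 36 36 36 36 36; K' ⊕ opad = a7 5c 5c 5c 5c 5c.
m1: inner = H(cd 36 36 36 36 36 60 da 0a e5) = 04; tag = H(a7 5c 5c 5c 5c 5c 04) = 77
m2: inner = H(cd 36 36 36 36 36 51 2c 39 e8) = 79; tag = H(a7 5c 5c 5c 5c 5c 79) = ec ← matches
m3: inner = H(cd 36 36 36 36 36 e3 36 a5 c8) = 61; tag = H(a7 5c 5c 5c 5c 5c 61) = d4
m4: inner = H(cd 36 36 36 36 36 52 99 a5 84) = ef; tag = H(a7 5c 5c 5c 5c 5c ef) = 62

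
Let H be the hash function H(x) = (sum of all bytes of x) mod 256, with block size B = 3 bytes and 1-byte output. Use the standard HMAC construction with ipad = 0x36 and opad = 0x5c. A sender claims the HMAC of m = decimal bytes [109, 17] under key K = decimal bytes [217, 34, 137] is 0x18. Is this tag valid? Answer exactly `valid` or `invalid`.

valid

Key decimal bytes [217, 34, 137] = d9 22 89 is exactly B = 3 bytes: K' = d9 22 89.
K' ⊕ ipad = ef 14 bf; K' ⊕ opad = 85 7e d5.
Inner hash: sum = 239+20+191+109+17 = 576; mod 256 = 64 → 40.
Outer hash (recomputed tag): sum = 133+126+213+64 = 536; mod 256 = 24 → 18.
Recomputed tag = 18; claimed = 18 → match.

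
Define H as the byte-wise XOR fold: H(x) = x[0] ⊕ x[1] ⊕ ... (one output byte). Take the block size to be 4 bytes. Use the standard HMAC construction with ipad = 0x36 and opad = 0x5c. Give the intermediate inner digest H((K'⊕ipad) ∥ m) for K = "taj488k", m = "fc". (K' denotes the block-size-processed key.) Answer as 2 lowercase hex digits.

25

Key "taj488k" = 74 61 6a 34 38 38 6b is 7 bytes > B = 4, so hash it first: H(key) = 20, then zero-pad to 4 bytes: K' = 20 00 00 00.
K' ⊕ ipad = 16 36 36 36.
Inner input = 16 36 36 36 ∥ 66 63.
Inner hash: XOR 16⊕36⊕36⊕36⊕66⊕63 = 25.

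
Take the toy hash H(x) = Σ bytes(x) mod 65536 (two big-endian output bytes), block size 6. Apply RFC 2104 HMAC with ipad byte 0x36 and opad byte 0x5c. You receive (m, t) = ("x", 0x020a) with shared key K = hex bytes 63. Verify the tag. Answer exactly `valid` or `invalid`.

Key hex bytes 63 is 1 byte ≤ B = 6; zero-pad to 6 bytes: K' = 63 00 00 00 00 00.
K' ⊕ ipad = 55 36 36 36 36 36; K' ⊕ opad = 3f 5c 5c 5c 5c 5c.
Inner hash: sum = 85+54+54+54+54+54+120 = 475 → 01 db.
Outer hash (recomputed tag): sum = 63+92+92+92+92+92+1+219 = 743 → 02 e7.
Recomputed tag = 02e7; claimed = 020a → mismatch.

invalid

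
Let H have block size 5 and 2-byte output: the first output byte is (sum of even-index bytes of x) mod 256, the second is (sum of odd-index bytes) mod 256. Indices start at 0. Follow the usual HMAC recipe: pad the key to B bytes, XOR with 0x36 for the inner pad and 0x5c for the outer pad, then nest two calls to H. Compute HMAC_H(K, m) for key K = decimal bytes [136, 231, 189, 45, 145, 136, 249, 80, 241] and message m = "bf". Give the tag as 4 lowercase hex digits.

Key decimal bytes [136, 231, 189, 45, 145, 136, 249, 80, 241] = 88 e7 bd 2d 91 88 f9 50 f1 is 9 bytes > B = 5, so hash it first: H(key) = c0 ec, then zero-pad to 5 bytes: K' = c0 ec 00 00 00.
K' ⊕ ipad = f6 da 36 36 36.  K' ⊕ opad = 9c b0 5c 5c 5c.
Inner input = (K'⊕ipad) ∥ m = f6 da 36 36 36 ∥ 62 66.
Inner hash: even-index sum = 456 mod 256 = 200; odd-index sum = 370 mod 256 = 114 → c8 72.
Outer input = (K'⊕opad) ∥ inner = 9c b0 5c 5c 5c ∥ c8 72.
Outer hash (tag): even-index sum = 454 mod 256 = 198; odd-index sum = 468 mod 256 = 212 → c6 d4.

c6d4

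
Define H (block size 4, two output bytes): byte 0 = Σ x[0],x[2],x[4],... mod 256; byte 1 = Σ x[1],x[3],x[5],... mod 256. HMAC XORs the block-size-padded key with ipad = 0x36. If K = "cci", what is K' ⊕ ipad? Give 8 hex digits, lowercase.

Key "cci" = 63 63 69 is 3 bytes ≤ B = 4; zero-pad to 4 bytes: K' = 63 63 69 00.
XOR each byte with 0x36: 63⊕36=55, 63⊕36=55, 69⊕36=5f, 00⊕36=36.

55555f36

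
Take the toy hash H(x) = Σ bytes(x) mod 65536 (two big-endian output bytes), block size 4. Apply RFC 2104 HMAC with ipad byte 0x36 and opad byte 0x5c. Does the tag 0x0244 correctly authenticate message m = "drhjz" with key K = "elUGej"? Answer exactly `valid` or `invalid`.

Key "elUGej" = 65 6c 55 47 65 6a is 6 bytes > B = 4, so hash it first: H(key) = 02 3c, then zero-pad to 4 bytes: K' = 02 3c 00 00.
K' ⊕ ipad = 34 0a 36 36; K' ⊕ opad = 5e 60 5c 5c.
Inner hash: sum = 52+10+54+54+100+114+104+106+122 = 716 → 02 cc.
Outer hash (recomputed tag): sum = 94+96+92+92+2+204 = 580 → 02 44.
Recomputed tag = 0244; claimed = 0244 → match.

valid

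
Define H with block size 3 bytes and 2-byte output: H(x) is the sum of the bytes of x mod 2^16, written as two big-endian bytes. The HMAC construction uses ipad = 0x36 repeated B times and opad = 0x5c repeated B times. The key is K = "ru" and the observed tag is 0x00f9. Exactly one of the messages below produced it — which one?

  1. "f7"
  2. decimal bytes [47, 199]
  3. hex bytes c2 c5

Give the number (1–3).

3

Key "ru" = 72 75 is 2 bytes ≤ B = 3; zero-pad to 3 bytes: K' = 72 75 00.
K' ⊕ ipad = 44 43 36; K' ⊕ opad = 2e 29 5c.
m1: inner = H(44 43 36 66 37) = 01 5a; tag = H(2e 29 5c 01 5a) = 010e
m2: inner = H(44 43 36 2f c7) = 01 b3; tag = H(2e 29 5c 01 b3) = 0167
m3: inner = H(44 43 36 c2 c5) = 02 44; tag = H(2e 29 5c 02 44) = 00f9 ← matches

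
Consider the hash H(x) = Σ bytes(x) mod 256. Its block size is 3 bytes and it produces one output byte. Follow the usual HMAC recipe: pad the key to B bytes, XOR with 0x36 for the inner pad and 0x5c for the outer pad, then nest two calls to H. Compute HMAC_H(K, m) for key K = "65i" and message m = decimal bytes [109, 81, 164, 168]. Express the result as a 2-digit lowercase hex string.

74

Key "65i" = 36 35 69 is exactly B = 3 bytes: K' = 36 35 69.
K' ⊕ ipad = 00 03 5f.  K' ⊕ opad = 6a 69 35.
Inner input = (K'⊕ipad) ∥ m = 00 03 5f ∥ 6d 51 a4 a8.
Inner hash: sum = 0+3+95+109+81+164+168 = 620; mod 256 = 108 → 6c.
Outer input = (K'⊕opad) ∥ inner = 6a 69 35 ∥ 6c.
Outer hash (tag): sum = 106+105+53+108 = 372; mod 256 = 116 → 74.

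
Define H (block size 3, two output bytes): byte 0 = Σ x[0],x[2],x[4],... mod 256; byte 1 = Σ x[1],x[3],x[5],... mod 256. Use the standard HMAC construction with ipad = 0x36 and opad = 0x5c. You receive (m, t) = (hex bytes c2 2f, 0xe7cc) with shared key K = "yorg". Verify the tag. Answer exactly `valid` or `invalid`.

Key "yorg" = 79 6f 72 67 is 4 bytes > B = 3, so hash it first: H(key) = eb d6, then zero-pad to 3 bytes: K' = eb d6 00.
K' ⊕ ipad = dd e0 36; K' ⊕ opad = b7 8a 5c.
Inner hash: even-index sum = 322 mod 256 = 66; odd-index sum = 418 mod 256 = 162 → 42 a2.
Outer hash (recomputed tag): even-index sum = 437 mod 256 = 181; odd-index sum = 204 mod 256 = 204 → b5 cc.
Recomputed tag = b5cc; claimed = e7cc → mismatch.

invalid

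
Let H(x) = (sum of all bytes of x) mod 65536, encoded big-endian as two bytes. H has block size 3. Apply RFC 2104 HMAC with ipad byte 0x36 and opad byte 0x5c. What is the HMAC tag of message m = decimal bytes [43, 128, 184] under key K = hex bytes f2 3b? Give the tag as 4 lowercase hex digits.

Key hex bytes f2 3b is 2 bytes ≤ B = 3; zero-pad to 3 bytes: K' = f2 3b 00.
K' ⊕ ipad = c4 0d 36.  K' ⊕ opad = ae 67 5c.
Inner input = (K'⊕ipad) ∥ m = c4 0d 36 ∥ 2b 80 b8.
Inner hash: sum = 196+13+54+43+128+184 = 618 → 02 6a.
Outer input = (K'⊕opad) ∥ inner = ae 67 5c ∥ 02 6a.
Outer hash (tag): sum = 174+103+92+2+106 = 477 → 01 dd.

01dd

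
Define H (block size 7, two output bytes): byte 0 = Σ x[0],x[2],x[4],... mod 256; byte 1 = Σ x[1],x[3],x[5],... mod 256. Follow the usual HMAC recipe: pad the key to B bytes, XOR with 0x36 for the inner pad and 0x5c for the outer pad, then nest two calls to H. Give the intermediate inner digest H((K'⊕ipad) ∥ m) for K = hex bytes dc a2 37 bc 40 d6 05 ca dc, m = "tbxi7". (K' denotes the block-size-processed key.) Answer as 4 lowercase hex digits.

Key hex bytes dc a2 37 bc 40 d6 05 ca dc is 9 bytes > B = 7, so hash it first: H(key) = 34 fe, then zero-pad to 7 bytes: K' = 34 fe 00 00 00 00 00.
K' ⊕ ipad = 02 c8 36 36 36 36 36.
Inner input = 02 c8 36 36 36 36 36 ∥ 74 62 78 69 37.
Inner hash: even-index sum = 367 mod 256 = 111; odd-index sum = 599 mod 256 = 87 → 6f 57.

6f57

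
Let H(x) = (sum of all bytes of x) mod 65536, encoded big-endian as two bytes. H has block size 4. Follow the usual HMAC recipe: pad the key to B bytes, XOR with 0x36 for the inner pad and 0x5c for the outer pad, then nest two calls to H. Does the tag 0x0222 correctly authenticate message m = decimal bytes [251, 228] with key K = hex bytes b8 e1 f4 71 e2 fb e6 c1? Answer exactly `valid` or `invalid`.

Key hex bytes b8 e1 f4 71 e2 fb e6 c1 is 8 bytes > B = 4, so hash it first: H(key) = 06 82, then zero-pad to 4 bytes: K' = 06 82 00 00.
K' ⊕ ipad = 30 b4 36 36; K' ⊕ opad = 5a de 5c 5c.
Inner hash: sum = 48+180+54+54+251+228 = 815 → 03 2f.
Outer hash (recomputed tag): sum = 90+222+92+92+3+47 = 546 → 02 22.
Recomputed tag = 0222; claimed = 0222 → match.

valid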